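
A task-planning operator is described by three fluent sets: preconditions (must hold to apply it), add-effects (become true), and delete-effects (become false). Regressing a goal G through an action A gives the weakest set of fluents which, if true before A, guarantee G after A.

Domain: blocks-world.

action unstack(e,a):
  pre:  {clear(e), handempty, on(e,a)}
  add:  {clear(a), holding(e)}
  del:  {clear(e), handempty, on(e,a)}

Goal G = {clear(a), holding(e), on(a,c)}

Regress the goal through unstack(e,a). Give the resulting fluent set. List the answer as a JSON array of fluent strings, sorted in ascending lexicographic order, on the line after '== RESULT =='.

Regress:
  G ∩ del = {}  (empty — regression defined)
  G \ add = {clear(a), holding(e), on(a,c)} \ {clear(a), holding(e)} = {on(a,c)}
  ∪ pre   = {on(a,c)} ∪ {clear(e), handempty, on(e,a)}
          = {clear(e), handempty, on(a,c), on(e,a)}

== RESULT ==
["clear(e)", "handempty", "on(a,c)", "on(e,a)"]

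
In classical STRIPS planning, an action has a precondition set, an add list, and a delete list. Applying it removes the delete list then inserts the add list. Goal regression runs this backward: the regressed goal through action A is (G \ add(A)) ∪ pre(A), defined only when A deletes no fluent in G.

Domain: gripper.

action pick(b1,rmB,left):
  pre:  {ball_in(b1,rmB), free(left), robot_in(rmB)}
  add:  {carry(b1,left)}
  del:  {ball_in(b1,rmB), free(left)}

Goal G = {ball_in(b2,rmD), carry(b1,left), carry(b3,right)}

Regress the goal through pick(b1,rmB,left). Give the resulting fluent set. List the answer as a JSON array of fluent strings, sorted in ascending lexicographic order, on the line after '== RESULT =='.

Compute (G \ add) ∪ pre:
  G ∩ del = {}  (empty — regression defined)
  G \ add = {ball_in(b2,rmD), carry(b1,left), carry(b3,right)} \ {carry(b1,left)} = {ball_in(b2,rmD), carry(b3,right)}
  ∪ pre   = {ball_in(b2,rmD), carry(b3,right)} ∪ {ball_in(b1,rmB), free(left), robot_in(rmB)}
          = {ball_in(b1,rmB), ball_in(b2,rmD), carry(b3,right), free(left), robot_in(rmB)}

== RESULT ==
["ball_in(b1,rmB)", "ball_in(b2,rmD)", "carry(b3,right)", "free(left)", "robot_in(rmB)"]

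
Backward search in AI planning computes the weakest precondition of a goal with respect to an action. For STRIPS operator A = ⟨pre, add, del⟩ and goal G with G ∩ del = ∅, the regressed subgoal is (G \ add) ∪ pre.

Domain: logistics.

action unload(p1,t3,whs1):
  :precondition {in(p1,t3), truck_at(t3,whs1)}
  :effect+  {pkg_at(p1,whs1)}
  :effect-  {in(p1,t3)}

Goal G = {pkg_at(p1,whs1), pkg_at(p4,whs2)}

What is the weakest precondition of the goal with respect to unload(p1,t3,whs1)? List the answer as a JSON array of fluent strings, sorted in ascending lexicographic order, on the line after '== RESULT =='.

Compute (G \ add) ∪ pre:
  G ∩ del = {}  (empty — regression defined)
  G \ add = {pkg_at(p1,whs1), pkg_at(p4,whs2)} \ {pkg_at(p1,whs1)} = {pkg_at(p4,whs2)}
  ∪ pre   = {pkg_at(p4,whs2)} ∪ {in(p1,t3), truck_at(t3,whs1)}
          = {in(p1,t3), pkg_at(p4,whs2), truck_at(t3,whs1)}

== RESULT ==
["in(p1,t3)", "pkg_at(p4,whs2)", "truck_at(t3,whs1)"]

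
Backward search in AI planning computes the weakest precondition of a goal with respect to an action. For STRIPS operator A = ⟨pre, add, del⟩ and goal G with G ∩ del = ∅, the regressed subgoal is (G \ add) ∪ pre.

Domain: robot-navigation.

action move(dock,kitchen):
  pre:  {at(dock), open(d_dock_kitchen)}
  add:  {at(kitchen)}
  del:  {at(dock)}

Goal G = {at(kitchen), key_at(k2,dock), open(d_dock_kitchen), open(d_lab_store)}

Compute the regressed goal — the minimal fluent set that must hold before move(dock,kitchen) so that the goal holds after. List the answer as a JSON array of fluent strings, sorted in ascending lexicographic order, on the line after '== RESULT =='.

Compute (G \ add) ∪ pre:
  G ∩ del = {}  (empty — regression defined)
  G \ add = {at(kitchen), key_at(k2,dock), open(d_dock_kitchen), open(d_lab_store)} \ {at(kitchen)} = {key_at(k2,dock), open(d_dock_kitchen), open(d_lab_store)}
  ∪ pre   = {key_at(k2,dock), open(d_dock_kitchen), open(d_lab_store)} ∪ {at(dock), open(d_dock_kitchen)}
          = {at(dock), key_at(k2,dock), open(d_dock_kitchen), open(d_lab_store)}

== RESULT ==
["at(dock)", "key_at(k2,dock)", "open(d_dock_kitchen)", "open(d_lab_store)"]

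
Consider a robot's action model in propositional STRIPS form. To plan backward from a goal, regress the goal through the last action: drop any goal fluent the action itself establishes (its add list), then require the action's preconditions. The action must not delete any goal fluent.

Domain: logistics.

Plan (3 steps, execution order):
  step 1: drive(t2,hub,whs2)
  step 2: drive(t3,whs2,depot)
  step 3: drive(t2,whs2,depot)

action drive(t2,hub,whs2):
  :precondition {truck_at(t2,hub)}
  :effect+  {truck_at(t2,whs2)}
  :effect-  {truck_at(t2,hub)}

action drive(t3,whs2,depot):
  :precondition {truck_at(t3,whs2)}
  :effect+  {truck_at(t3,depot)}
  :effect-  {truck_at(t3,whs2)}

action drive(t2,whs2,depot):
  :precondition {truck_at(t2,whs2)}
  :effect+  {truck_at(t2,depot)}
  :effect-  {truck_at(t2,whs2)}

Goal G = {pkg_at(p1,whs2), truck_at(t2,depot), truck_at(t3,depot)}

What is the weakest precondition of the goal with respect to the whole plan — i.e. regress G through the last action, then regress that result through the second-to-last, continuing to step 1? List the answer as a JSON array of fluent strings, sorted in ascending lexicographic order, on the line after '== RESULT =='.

Regress step by step:
  through step 3 (drive(t2,whs2,depot)): drop {truck_at(t2,depot)}, keep {pkg_at(p1,whs2), truck_at(t3,depot)}, require {truck_at(t2,whs2)}
    → {pkg_at(p1,whs2), truck_at(t2,whs2), truck_at(t3,depot)}
  through step 2 (drive(t3,whs2,depot)): drop {truck_at(t3,depot)}, keep {pkg_at(p1,whs2), truck_at(t2,whs2)}, require {truck_at(t3,whs2)}
    → {pkg_at(p1,whs2), truck_at(t2,whs2), truck_at(t3,whs2)}
  through step 1 (drive(t2,hub,whs2)): drop {truck_at(t2,whs2)}, keep {pkg_at(p1,whs2), truck_at(t3,whs2)}, require {truck_at(t2,hub)}
    → {pkg_at(p1,whs2), truck_at(t2,hub), truck_at(t3,whs2)}

== RESULT ==
["pkg_at(p1,whs2)", "truck_at(t2,hub)", "truck_at(t3,whs2)"]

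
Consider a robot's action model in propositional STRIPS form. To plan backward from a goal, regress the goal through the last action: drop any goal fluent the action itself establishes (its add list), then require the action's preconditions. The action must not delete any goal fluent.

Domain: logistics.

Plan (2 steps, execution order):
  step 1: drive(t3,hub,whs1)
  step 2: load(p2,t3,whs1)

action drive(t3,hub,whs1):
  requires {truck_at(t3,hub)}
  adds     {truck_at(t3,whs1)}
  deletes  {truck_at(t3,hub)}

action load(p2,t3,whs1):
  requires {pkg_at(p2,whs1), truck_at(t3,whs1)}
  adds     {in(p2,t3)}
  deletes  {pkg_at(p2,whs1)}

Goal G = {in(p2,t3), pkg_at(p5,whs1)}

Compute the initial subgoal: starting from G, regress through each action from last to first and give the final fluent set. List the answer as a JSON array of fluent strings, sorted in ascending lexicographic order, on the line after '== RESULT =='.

Work backward from the goal:
  through step 2 (load(p2,t3,whs1)): drop {in(p2,t3)}, keep {pkg_at(p5,whs1)}, require {pkg_at(p2,whs1), truck_at(t3,whs1)}
    → {pkg_at(p2,whs1), pkg_at(p5,whs1), truck_at(t3,whs1)}
  through step 1 (drive(t3,hub,whs1)): drop {truck_at(t3,whs1)}, keep {pkg_at(p2,whs1), pkg_at(p5,whs1)}, require {truck_at(t3,hub)}
    → {pkg_at(p2,whs1), pkg_at(p5,whs1), truck_at(t3,hub)}

== RESULT ==
["pkg_at(p2,whs1)", "pkg_at(p5,whs1)", "truck_at(t3,hub)"]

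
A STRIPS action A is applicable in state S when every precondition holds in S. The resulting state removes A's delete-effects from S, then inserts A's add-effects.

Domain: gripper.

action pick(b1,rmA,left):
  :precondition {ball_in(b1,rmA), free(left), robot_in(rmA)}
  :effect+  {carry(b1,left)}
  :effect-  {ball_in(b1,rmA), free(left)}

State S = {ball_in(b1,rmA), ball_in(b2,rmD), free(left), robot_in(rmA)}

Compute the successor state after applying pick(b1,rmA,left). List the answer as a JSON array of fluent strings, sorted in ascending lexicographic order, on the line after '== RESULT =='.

Progress:
  pre ⊆ S: {ball_in(b1,rmA), free(left), robot_in(rmA)} ⊆ S  — applicable
  S \ del = {ball_in(b2,rmD), robot_in(rmA)}
  ∪ add   = {ball_in(b2,rmD), carry(b1,left), robot_in(rmA)}

== RESULT ==
["ball_in(b2,rmD)", "carry(b1,left)", "robot_in(rmA)"]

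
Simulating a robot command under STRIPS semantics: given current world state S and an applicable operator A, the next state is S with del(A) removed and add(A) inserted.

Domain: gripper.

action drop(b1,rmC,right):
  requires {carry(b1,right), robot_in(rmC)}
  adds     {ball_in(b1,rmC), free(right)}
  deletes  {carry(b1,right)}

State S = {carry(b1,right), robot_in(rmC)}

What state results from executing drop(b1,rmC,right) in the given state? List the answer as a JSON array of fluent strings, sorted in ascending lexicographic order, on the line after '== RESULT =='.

Compute (S \ del) ∪ add:
  pre ⊆ S: {carry(b1,right), robot_in(rmC)} ⊆ S  — applicable
  S \ del = {robot_in(rmC)}
  ∪ add   = {ball_in(b1,rmC), free(right), robot_in(rmC)}

== RESULT ==
["ball_in(b1,rmC)", "free(right)", "robot_in(rmC)"]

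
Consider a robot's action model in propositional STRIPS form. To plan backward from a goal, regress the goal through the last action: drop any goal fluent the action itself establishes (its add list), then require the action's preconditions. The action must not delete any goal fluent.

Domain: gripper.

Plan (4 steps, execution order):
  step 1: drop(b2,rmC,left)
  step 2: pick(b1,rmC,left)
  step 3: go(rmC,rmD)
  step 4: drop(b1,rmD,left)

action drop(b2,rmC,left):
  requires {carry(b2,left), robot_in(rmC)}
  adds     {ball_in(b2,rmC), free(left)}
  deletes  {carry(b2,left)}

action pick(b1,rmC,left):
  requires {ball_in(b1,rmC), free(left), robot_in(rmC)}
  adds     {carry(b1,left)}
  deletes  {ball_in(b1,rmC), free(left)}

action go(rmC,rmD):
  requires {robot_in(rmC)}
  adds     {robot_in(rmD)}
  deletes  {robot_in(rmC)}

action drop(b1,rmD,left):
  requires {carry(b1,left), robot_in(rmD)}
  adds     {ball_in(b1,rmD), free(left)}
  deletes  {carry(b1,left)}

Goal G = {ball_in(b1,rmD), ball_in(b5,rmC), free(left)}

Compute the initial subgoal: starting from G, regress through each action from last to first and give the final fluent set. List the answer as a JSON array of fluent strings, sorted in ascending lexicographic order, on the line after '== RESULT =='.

Regress step by step:
  through step 4 (drop(b1,rmD,left)): drop {ball_in(b1,rmD), free(left)}, keep {ball_in(b5,rmC)}, require {carry(b1,left), robot_in(rmD)}
    → {ball_in(b5,rmC), carry(b1,left), robot_in(rmD)}
  through step 3 (go(rmC,rmD)): drop {robot_in(rmD)}, keep {ball_in(b5,rmC), carry(b1,left)}, require {robot_in(rmC)}
    → {ball_in(b5,rmC), carry(b1,left), robot_in(rmC)}
  through step 2 (pick(b1,rmC,left)): drop {carry(b1,left)}, keep {ball_in(b5,rmC), robot_in(rmC)}, require {ball_in(b1,rmC), free(left), robot_in(rmC)}
    → {ball_in(b1,rmC), ball_in(b5,rmC), free(left), robot_in(rmC)}
  through step 1 (drop(b2,rmC,left)): drop {free(left)}, keep {ball_in(b1,rmC), ball_in(b5,rmC), robot_in(rmC)}, require {carry(b2,left), robot_in(rmC)}
    → {ball_in(b1,rmC), ball_in(b5,rmC), carry(b2,left), robot_in(rmC)}

== RESULT ==
["ball_in(b1,rmC)", "ball_in(b5,rmC)", "carry(b2,left)", "robot_in(rmC)"]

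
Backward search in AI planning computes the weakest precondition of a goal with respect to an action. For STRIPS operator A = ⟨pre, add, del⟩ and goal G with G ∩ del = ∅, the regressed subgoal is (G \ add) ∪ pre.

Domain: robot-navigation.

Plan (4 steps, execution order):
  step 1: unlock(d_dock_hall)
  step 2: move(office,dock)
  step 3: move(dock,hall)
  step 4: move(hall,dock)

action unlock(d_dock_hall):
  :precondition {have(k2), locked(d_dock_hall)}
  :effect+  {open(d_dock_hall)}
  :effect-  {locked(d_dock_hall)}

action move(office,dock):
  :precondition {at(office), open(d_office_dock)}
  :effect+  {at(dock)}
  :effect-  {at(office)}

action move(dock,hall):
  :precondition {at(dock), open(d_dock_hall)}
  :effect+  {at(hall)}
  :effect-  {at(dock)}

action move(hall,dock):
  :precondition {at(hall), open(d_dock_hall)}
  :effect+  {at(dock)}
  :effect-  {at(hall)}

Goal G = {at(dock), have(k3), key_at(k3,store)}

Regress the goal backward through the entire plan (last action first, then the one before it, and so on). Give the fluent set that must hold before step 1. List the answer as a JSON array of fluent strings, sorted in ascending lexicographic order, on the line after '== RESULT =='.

Work backward from the goal:
  through step 4 (move(hall,dock)): drop {at(dock)}, keep {have(k3), key_at(k3,store)}, require {at(hall), open(d_dock_hall)}
    → {at(hall), have(k3), key_at(k3,store), open(d_dock_hall)}
  through step 3 (move(dock,hall)): drop {at(hall)}, keep {have(k3), key_at(k3,store), open(d_dock_hall)}, require {at(dock), open(d_dock_hall)}
    → {at(dock), have(k3), key_at(k3,store), open(d_dock_hall)}
  through step 2 (move(office,dock)): drop {at(dock)}, keep {have(k3), key_at(k3,store), open(d_dock_hall)}, require {at(office), open(d_office_dock)}
    → {at(office), have(k3), key_at(k3,store), open(d_dock_hall), open(d_office_dock)}
  through step 1 (unlock(d_dock_hall)): drop {open(d_dock_hall)}, keep {at(office), have(k3), key_at(k3,store), open(d_office_dock)}, require {have(k2), locked(d_dock_hall)}
    → {at(office), have(k2), have(k3), key_at(k3,store), locked(d_dock_hall), open(d_office_dock)}

== RESULT ==
["at(office)", "have(k2)", "have(k3)", "key_at(k3,store)", "locked(d_dock_hall)", "open(d_office_dock)"]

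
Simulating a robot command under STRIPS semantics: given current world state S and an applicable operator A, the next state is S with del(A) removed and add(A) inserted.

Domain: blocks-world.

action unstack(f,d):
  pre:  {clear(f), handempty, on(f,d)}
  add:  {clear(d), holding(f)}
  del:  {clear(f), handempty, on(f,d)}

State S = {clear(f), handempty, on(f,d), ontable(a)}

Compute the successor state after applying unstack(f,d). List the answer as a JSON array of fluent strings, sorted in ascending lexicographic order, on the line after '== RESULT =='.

Progress:
  pre ⊆ S: {clear(f), handempty, on(f,d)} ⊆ S  — applicable
  S \ del = {ontable(a)}
  ∪ add   = {clear(d), holding(f), ontable(a)}

== RESULT ==
["clear(d)", "holding(f)", "ontable(a)"]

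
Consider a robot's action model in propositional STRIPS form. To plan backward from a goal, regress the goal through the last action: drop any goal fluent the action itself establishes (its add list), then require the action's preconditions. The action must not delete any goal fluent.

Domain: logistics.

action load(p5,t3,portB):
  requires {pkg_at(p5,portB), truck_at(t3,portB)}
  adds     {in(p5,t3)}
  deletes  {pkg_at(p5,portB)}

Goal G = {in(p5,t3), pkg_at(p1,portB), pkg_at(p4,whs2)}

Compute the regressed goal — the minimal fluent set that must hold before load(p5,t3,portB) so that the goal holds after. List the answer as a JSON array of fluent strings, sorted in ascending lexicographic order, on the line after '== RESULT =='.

Compute (G \ add) ∪ pre:
  G ∩ del = {}  (empty — regression defined)
  G \ add = {in(p5,t3), pkg_at(p1,portB), pkg_at(p4,whs2)} \ {in(p5,t3)} = {pkg_at(p1,portB), pkg_at(p4,whs2)}
  ∪ pre   = {pkg_at(p1,portB), pkg_at(p4,whs2)} ∪ {pkg_at(p5,portB), truck_at(t3,portB)}
          = {pkg_at(p1,portB), pkg_at(p4,whs2), pkg_at(p5,portB), truck_at(t3,portB)}

== RESULT ==
["pkg_at(p1,portB)", "pkg_at(p4,whs2)", "pkg_at(p5,portB)", "truck_at(t3,portB)"]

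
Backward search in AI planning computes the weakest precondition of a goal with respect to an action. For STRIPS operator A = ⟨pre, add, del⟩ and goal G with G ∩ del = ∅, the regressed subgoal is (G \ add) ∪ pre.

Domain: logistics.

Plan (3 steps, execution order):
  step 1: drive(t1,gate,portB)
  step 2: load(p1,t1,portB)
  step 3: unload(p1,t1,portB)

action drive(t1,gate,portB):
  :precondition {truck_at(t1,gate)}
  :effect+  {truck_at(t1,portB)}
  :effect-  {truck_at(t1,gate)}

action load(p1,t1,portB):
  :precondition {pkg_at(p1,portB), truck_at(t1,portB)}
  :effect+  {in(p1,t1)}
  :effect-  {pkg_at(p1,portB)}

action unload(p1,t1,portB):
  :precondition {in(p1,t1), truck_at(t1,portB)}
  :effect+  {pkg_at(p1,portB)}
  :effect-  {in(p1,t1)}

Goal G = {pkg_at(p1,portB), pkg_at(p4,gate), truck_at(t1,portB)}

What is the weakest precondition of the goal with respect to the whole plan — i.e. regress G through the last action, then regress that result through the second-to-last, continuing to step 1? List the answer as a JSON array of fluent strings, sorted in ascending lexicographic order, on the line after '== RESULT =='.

Regress step by step:
  through step 3 (unload(p1,t1,portB)): drop {pkg_at(p1,portB)}, keep {pkg_at(p4,gate), truck_at(t1,portB)}, require {in(p1,t1), truck_at(t1,portB)}
    → {in(p1,t1), pkg_at(p4,gate), truck_at(t1,portB)}
  through step 2 (load(p1,t1,portB)): drop {in(p1,t1)}, keep {pkg_at(p4,gate), truck_at(t1,portB)}, require {pkg_at(p1,portB), truck_at(t1,portB)}
    → {pkg_at(p1,portB), pkg_at(p4,gate), truck_at(t1,portB)}
  through step 1 (drive(t1,gate,portB)): drop {truck_at(t1,portB)}, keep {pkg_at(p1,portB), pkg_at(p4,gate)}, require {truck_at(t1,gate)}
    → {pkg_at(p1,portB), pkg_at(p4,gate), truck_at(t1,gate)}

== RESULT ==
["pkg_at(p1,portB)", "pkg_at(p4,gate)", "truck_at(t1,gate)"]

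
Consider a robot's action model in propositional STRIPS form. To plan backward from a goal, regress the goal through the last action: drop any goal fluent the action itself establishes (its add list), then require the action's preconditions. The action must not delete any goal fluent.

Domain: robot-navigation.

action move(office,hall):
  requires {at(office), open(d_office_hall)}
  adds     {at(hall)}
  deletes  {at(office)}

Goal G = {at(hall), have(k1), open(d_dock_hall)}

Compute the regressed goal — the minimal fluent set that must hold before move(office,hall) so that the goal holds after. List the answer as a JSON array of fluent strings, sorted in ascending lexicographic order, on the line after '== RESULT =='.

Regress:
  G ∩ del = {}  (empty — regression defined)
  G \ add = {at(hall), have(k1), open(d_dock_hall)} \ {at(hall)} = {have(k1), open(d_dock_hall)}
  ∪ pre   = {have(k1), open(d_dock_hall)} ∪ {at(office), open(d_office_hall)}
          = {at(office), have(k1), open(d_dock_hall), open(d_office_hall)}

== RESULT ==
["at(office)", "have(k1)", "open(d_dock_hall)", "open(d_office_hall)"]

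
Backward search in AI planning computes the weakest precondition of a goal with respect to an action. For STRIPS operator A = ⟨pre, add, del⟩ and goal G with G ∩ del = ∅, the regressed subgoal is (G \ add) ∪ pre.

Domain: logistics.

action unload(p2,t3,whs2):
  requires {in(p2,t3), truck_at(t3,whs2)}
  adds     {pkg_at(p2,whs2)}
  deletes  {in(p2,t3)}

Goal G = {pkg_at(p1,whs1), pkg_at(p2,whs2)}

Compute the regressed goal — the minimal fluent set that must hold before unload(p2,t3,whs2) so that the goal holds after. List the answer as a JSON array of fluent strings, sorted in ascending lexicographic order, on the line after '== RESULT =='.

Compute (G \ add) ∪ pre:
  G ∩ del = {}  (empty — regression defined)
  G \ add = {pkg_at(p1,whs1), pkg_at(p2,whs2)} \ {pkg_at(p2,whs2)} = {pkg_at(p1,whs1)}
  ∪ pre   = {pkg_at(p1,whs1)} ∪ {in(p2,t3), truck_at(t3,whs2)}
          = {in(p2,t3), pkg_at(p1,whs1), truck_at(t3,whs2)}

== RESULT ==
["in(p2,t3)", "pkg_at(p1,whs1)", "truck_at(t3,whs2)"]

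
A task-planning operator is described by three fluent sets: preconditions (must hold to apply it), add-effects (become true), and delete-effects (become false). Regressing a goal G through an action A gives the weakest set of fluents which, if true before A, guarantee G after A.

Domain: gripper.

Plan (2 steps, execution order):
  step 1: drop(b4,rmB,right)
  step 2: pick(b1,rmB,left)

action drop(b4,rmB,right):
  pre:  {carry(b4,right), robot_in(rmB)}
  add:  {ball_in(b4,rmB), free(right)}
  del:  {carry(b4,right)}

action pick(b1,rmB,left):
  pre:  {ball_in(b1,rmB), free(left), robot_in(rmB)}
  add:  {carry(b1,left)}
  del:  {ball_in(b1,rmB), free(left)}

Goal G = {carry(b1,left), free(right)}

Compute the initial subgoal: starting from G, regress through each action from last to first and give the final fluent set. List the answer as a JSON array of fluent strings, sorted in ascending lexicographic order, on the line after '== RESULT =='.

Work backward from the goal:
  through step 2 (pick(b1,rmB,left)): drop {carry(b1,left)}, keep {free(right)}, require {ball_in(b1,rmB), free(left), robot_in(rmB)}
    → {ball_in(b1,rmB), free(left), free(right), robot_in(rmB)}
  through step 1 (drop(b4,rmB,right)): drop {free(right)}, keep {ball_in(b1,rmB), free(left), robot_in(rmB)}, require {carry(b4,right), robot_in(rmB)}
    → {ball_in(b1,rmB), carry(b4,right), free(left), robot_in(rmB)}

== RESULT ==
["ball_in(b1,rmB)", "carry(b4,right)", "free(left)", "robot_in(rmB)"]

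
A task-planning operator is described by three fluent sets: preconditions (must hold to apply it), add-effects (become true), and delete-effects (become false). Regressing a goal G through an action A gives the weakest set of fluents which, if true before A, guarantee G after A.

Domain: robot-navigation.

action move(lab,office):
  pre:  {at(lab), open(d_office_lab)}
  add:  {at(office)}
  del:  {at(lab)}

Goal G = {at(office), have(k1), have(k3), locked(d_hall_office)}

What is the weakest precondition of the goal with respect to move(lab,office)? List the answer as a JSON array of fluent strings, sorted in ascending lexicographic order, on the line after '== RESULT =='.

Compute (G \ add) ∪ pre:
  G ∩ del = {}  (empty — regression defined)
  G \ add = {at(office), have(k1), have(k3), locked(d_hall_office)} \ {at(office)} = {have(k1), have(k3), locked(d_hall_office)}
  ∪ pre   = {have(k1), have(k3), locked(d_hall_office)} ∪ {at(lab), open(d_office_lab)}
          = {at(lab), have(k1), have(k3), locked(d_hall_office), open(d_office_lab)}

== RESULT ==
["at(lab)", "have(k1)", "have(k3)", "locked(d_hall_office)", "open(d_office_lab)"]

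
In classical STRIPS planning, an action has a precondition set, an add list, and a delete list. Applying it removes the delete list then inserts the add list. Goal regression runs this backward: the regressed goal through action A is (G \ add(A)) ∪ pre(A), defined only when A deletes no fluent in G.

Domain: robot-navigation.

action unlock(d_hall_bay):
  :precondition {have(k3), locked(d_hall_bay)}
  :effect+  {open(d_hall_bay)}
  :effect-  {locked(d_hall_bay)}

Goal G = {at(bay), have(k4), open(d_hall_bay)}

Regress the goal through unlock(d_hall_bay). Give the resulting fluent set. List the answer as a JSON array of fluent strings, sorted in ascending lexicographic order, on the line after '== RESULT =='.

Compute (G \ add) ∪ pre:
  G ∩ del = {}  (empty — regression defined)
  G \ add = {at(bay), have(k4), open(d_hall_bay)} \ {open(d_hall_bay)} = {at(bay), have(k4)}
  ∪ pre   = {at(bay), have(k4)} ∪ {have(k3), locked(d_hall_bay)}
          = {at(bay), have(k3), have(k4), locked(d_hall_bay)}

== RESULT ==
["at(bay)", "have(k3)", "have(k4)", "locked(d_hall_bay)"]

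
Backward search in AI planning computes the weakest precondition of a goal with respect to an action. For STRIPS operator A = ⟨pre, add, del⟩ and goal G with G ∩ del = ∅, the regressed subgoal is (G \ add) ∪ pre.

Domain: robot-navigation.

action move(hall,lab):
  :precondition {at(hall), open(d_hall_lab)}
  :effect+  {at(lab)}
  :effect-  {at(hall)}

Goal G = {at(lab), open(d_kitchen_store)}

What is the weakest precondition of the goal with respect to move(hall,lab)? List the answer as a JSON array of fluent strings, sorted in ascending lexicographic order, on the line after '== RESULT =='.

Compute (G \ add) ∪ pre:
  G ∩ del = {}  (empty — regression defined)
  G \ add = {at(lab), open(d_kitchen_store)} \ {at(lab)} = {open(d_kitchen_store)}
  ∪ pre   = {open(d_kitchen_store)} ∪ {at(hall), open(d_hall_lab)}
          = {at(hall), open(d_hall_lab), open(d_kitchen_store)}

== RESULT ==
["at(hall)", "open(d_hall_lab)", "open(d_kitchen_store)"]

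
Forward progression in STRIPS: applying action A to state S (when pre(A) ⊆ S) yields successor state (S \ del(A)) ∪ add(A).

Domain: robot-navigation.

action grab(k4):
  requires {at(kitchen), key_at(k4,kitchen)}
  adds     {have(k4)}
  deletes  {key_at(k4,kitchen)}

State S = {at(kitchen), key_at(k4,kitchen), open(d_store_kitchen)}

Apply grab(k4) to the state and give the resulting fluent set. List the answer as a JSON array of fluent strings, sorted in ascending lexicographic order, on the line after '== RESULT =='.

Progress:
  pre ⊆ S: {at(kitchen), key_at(k4,kitchen)} ⊆ S  — applicable
  S \ del = {at(kitchen), open(d_store_kitchen)}
  ∪ add   = {at(kitchen), have(k4), open(d_store_kitchen)}

== RESULT ==
["at(kitchen)", "have(k4)", "open(d_store_kitchen)"]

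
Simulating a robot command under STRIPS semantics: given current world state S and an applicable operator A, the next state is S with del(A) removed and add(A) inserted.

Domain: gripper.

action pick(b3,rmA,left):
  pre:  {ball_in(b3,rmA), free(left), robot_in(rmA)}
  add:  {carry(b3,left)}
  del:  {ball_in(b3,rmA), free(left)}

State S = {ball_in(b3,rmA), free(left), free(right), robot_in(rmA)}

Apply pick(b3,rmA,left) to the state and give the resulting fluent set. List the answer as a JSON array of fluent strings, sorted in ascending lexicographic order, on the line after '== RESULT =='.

Compute (S \ del) ∪ add:
  pre ⊆ S: {ball_in(b3,rmA), free(left), robot_in(rmA)} ⊆ S  — applicable
  S \ del = {free(right), robot_in(rmA)}
  ∪ add   = {carry(b3,left), free(right), robot_in(rmA)}

== RESULT ==
["carry(b3,left)", "free(right)", "robot_in(rmA)"]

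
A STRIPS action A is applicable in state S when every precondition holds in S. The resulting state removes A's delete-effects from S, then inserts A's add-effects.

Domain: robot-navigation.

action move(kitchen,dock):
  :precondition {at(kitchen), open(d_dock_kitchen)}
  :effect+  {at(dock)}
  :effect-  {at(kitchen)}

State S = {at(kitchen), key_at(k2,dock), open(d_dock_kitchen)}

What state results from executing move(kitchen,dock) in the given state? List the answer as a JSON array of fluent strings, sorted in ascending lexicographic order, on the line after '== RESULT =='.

Progress:
  pre ⊆ S: {at(kitchen), open(d_dock_kitchen)} ⊆ S  — applicable
  S \ del = {key_at(k2,dock), open(d_dock_kitchen)}
  ∪ add   = {at(dock), key_at(k2,dock), open(d_dock_kitchen)}

== RESULT ==
["at(dock)", "key_at(k2,dock)", "open(d_dock_kitchen)"]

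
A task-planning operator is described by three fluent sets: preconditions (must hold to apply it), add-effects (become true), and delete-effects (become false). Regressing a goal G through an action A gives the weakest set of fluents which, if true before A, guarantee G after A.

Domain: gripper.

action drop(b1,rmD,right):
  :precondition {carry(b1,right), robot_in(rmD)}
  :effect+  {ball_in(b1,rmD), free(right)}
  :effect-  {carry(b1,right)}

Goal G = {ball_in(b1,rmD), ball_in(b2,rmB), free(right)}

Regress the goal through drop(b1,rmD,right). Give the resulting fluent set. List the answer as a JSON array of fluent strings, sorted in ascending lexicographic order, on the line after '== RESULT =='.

Compute (G \ add) ∪ pre:
  G ∩ del = {}  (empty — regression defined)
  G \ add = {ball_in(b1,rmD), ball_in(b2,rmB), free(right)} \ {ball_in(b1,rmD), free(right)} = {ball_in(b2,rmB)}
  ∪ pre   = {ball_in(b2,rmB)} ∪ {carry(b1,right), robot_in(rmD)}
          = {ball_in(b2,rmB), carry(b1,right), robot_in(rmD)}

== RESULT ==
["ball_in(b2,rmB)", "carry(b1,right)", "robot_in(rmD)"]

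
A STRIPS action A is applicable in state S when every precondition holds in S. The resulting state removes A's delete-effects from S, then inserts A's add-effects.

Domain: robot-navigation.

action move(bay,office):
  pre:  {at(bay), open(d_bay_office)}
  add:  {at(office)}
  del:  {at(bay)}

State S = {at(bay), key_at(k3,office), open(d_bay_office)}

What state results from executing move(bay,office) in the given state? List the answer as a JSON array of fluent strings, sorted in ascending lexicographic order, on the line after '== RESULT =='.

Compute (S \ del) ∪ add:
  pre ⊆ S: {at(bay), open(d_bay_office)} ⊆ S  — applicable
  S \ del = {key_at(k3,office), open(d_bay_office)}
  ∪ add   = {at(office), key_at(k3,office), open(d_bay_office)}

== RESULT ==
["at(office)", "key_at(k3,office)", "open(d_bay_office)"]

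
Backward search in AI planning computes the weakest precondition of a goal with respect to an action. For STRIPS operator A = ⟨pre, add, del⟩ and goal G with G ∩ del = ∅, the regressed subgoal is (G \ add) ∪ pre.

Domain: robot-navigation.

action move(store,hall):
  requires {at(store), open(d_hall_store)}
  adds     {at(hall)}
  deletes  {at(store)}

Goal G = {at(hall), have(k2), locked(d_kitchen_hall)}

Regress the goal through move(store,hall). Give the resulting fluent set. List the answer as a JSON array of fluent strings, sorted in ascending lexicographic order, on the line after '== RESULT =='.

Compute (G \ add) ∪ pre:
  G ∩ del = {}  (empty — regression defined)
  G \ add = {at(hall), have(k2), locked(d_kitchen_hall)} \ {at(hall)} = {have(k2), locked(d_kitchen_hall)}
  ∪ pre   = {have(k2), locked(d_kitchen_hall)} ∪ {at(store), open(d_hall_store)}
          = {at(store), have(k2), locked(d_kitchen_hall), open(d_hall_store)}

== RESULT ==
["at(store)", "have(k2)", "locked(d_kitchen_hall)", "open(d_hall_store)"]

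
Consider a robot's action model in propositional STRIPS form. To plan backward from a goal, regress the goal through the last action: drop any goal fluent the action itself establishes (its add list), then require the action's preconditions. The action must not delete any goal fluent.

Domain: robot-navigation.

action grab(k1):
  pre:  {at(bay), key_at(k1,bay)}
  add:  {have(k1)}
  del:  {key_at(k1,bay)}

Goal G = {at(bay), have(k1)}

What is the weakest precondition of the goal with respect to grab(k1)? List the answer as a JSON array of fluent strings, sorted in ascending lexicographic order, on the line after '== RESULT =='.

Regress:
  G ∩ del = {}  (empty — regression defined)
  G \ add = {at(bay), have(k1)} \ {have(k1)} = {at(bay)}
  ∪ pre   = {at(bay)} ∪ {at(bay), key_at(k1,bay)}
          = {at(bay), key_at(k1,bay)}

== RESULT ==
["at(bay)", "key_at(k1,bay)"]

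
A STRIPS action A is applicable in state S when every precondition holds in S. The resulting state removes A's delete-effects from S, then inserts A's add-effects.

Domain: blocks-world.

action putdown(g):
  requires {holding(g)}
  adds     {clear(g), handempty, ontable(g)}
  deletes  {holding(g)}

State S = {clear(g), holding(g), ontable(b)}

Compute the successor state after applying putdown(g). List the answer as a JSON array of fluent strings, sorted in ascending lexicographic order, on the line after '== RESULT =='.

Compute (S \ del) ∪ add:
  pre ⊆ S: {holding(g)} ⊆ S  — applicable
  S \ del = {clear(g), ontable(b)}
  ∪ add   = {clear(g), handempty, ontable(b), ontable(g)}

== RESULT ==
["clear(g)", "handempty", "ontable(b)", "ontable(g)"]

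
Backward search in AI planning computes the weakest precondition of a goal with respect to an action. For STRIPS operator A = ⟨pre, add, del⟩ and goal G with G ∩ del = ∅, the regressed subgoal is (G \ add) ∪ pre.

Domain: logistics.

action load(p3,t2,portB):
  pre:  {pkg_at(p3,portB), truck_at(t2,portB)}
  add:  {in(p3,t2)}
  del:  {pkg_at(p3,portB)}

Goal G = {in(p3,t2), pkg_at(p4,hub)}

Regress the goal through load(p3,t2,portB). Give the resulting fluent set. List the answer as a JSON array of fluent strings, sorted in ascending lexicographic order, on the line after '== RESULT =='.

Compute (G \ add) ∪ pre:
  G ∩ del = {}  (empty — regression defined)
  G \ add = {in(p3,t2), pkg_at(p4,hub)} \ {in(p3,t2)} = {pkg_at(p4,hub)}
  ∪ pre   = {pkg_at(p4,hub)} ∪ {pkg_at(p3,portB), truck_at(t2,portB)}
          = {pkg_at(p3,portB), pkg_at(p4,hub), truck_at(t2,portB)}

== RESULT ==
["pkg_at(p3,portB)", "pkg_at(p4,hub)", "truck_at(t2,portB)"]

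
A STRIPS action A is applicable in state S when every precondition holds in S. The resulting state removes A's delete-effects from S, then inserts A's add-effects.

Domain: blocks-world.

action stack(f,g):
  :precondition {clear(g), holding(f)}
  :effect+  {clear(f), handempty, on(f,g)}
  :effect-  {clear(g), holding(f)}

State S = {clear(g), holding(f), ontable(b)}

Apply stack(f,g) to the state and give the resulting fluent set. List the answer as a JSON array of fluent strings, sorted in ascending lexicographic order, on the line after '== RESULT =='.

Progress:
  pre ⊆ S: {clear(g), holding(f)} ⊆ S  — applicable
  S \ del = {ontable(b)}
  ∪ add   = {clear(f), handempty, on(f,g), ontable(b)}

== RESULT ==
["clear(f)", "handempty", "on(f,g)", "ontable(b)"]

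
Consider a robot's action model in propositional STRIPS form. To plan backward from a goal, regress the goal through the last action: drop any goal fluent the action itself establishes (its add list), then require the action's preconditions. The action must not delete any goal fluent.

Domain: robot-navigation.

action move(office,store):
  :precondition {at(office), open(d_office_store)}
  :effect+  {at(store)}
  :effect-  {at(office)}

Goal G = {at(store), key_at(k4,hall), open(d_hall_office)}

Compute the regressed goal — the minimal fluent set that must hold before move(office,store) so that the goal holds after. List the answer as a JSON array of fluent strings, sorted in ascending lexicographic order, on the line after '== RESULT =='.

Compute (G \ add) ∪ pre:
  G ∩ del = {}  (empty — regression defined)
  G \ add = {at(store), key_at(k4,hall), open(d_hall_office)} \ {at(store)} = {key_at(k4,hall), open(d_hall_office)}
  ∪ pre   = {key_at(k4,hall), open(d_hall_office)} ∪ {at(office), open(d_office_store)}
          = {at(office), key_at(k4,hall), open(d_hall_office), open(d_office_store)}

== RESULT ==
["at(office)", "key_at(k4,hall)", "open(d_hall_office)", "open(d_office_store)"]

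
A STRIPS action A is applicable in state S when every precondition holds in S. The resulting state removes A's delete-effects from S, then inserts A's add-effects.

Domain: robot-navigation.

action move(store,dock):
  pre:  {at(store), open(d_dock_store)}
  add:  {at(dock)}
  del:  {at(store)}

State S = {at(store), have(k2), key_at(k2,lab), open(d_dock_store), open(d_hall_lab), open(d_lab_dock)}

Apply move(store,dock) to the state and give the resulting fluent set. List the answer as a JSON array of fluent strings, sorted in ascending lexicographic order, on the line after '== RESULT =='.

Progress:
  pre ⊆ S: {at(store), open(d_dock_store)} ⊆ S  — applicable
  S \ del = {have(k2), key_at(k2,lab), open(d_dock_store), open(d_hall_lab), open(d_lab_dock)}
  ∪ add   = {at(dock), have(k2), key_at(k2,lab), open(d_dock_store), open(d_hall_lab), open(d_lab_dock)}

== RESULT ==
["at(dock)", "have(k2)", "key_at(k2,lab)", "open(d_dock_store)", "open(d_hall_lab)", "open(d_lab_dock)"]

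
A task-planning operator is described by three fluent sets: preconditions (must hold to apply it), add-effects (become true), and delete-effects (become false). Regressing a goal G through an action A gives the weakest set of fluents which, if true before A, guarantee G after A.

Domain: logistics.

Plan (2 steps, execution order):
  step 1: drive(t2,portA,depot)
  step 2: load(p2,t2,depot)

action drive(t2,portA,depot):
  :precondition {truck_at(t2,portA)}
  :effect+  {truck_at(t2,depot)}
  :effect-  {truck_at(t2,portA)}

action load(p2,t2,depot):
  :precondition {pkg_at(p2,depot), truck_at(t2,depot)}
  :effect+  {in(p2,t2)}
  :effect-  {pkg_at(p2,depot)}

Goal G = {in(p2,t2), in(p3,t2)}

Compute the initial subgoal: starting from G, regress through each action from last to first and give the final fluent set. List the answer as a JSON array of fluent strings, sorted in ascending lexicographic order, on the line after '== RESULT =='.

Work backward from the goal:
  through step 2 (load(p2,t2,depot)): drop {in(p2,t2)}, keep {in(p3,t2)}, require {pkg_at(p2,depot), truck_at(t2,depot)}
    → {in(p3,t2), pkg_at(p2,depot), truck_at(t2,depot)}
  through step 1 (drive(t2,portA,depot)): drop {truck_at(t2,depot)}, keep {in(p3,t2), pkg_at(p2,depot)}, require {truck_at(t2,portA)}
    → {in(p3,t2), pkg_at(p2,depot), truck_at(t2,portA)}

== RESULT ==
["in(p3,t2)", "pkg_at(p2,depot)", "truck_at(t2,portA)"]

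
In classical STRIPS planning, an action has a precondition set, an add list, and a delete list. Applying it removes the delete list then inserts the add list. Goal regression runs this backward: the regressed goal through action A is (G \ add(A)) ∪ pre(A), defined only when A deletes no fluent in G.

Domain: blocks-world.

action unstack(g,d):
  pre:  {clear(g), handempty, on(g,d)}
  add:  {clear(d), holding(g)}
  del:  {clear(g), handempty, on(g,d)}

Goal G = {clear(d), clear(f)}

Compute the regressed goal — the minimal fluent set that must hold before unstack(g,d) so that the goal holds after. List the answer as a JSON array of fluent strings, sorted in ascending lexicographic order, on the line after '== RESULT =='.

Regress:
  G ∩ del = {}  (empty — regression defined)
  G \ add = {clear(d), clear(f)} \ {clear(d), holding(g)} = {clear(f)}
  ∪ pre   = {clear(f)} ∪ {clear(g), handempty, on(g,d)}
          = {clear(f), clear(g), handempty, on(g,d)}

== RESULT ==
["clear(f)", "clear(g)", "handempty", "on(g,d)"]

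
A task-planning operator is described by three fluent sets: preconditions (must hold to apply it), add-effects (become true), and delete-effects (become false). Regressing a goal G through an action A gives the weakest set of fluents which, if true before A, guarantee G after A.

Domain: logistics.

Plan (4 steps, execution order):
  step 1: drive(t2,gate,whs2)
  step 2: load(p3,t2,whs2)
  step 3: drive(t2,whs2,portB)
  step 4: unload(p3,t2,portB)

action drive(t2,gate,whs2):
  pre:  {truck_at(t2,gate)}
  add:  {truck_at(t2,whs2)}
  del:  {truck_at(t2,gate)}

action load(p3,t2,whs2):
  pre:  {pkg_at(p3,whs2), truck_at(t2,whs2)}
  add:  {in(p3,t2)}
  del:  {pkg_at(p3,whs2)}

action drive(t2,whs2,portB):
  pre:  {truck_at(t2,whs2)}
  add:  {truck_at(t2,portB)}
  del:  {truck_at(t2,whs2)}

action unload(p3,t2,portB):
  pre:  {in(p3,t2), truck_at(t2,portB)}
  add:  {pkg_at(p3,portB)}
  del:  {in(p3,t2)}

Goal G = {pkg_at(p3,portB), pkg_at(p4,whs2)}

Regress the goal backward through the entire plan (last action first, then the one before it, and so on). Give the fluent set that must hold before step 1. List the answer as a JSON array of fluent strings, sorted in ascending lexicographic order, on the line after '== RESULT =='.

Work backward from the goal:
  through step 4 (unload(p3,t2,portB)): drop {pkg_at(p3,portB)}, keep {pkg_at(p4,whs2)}, require {in(p3,t2), truck_at(t2,portB)}
    → {in(p3,t2), pkg_at(p4,whs2), truck_at(t2,portB)}
  through step 3 (drive(t2,whs2,portB)): drop {truck_at(t2,portB)}, keep {in(p3,t2), pkg_at(p4,whs2)}, require {truck_at(t2,whs2)}
    → {in(p3,t2), pkg_at(p4,whs2), truck_at(t2,whs2)}
  through step 2 (load(p3,t2,whs2)): drop {in(p3,t2)}, keep {pkg_at(p4,whs2), truck_at(t2,whs2)}, require {pkg_at(p3,whs2), truck_at(t2,whs2)}
    → {pkg_at(p3,whs2), pkg_at(p4,whs2), truck_at(t2,whs2)}
  through step 1 (drive(t2,gate,whs2)): drop {truck_at(t2,whs2)}, keep {pkg_at(p3,whs2), pkg_at(p4,whs2)}, require {truck_at(t2,gate)}
    → {pkg_at(p3,whs2), pkg_at(p4,whs2), truck_at(t2,gate)}

== RESULT ==
["pkg_at(p3,whs2)", "pkg_at(p4,whs2)", "truck_at(t2,gate)"]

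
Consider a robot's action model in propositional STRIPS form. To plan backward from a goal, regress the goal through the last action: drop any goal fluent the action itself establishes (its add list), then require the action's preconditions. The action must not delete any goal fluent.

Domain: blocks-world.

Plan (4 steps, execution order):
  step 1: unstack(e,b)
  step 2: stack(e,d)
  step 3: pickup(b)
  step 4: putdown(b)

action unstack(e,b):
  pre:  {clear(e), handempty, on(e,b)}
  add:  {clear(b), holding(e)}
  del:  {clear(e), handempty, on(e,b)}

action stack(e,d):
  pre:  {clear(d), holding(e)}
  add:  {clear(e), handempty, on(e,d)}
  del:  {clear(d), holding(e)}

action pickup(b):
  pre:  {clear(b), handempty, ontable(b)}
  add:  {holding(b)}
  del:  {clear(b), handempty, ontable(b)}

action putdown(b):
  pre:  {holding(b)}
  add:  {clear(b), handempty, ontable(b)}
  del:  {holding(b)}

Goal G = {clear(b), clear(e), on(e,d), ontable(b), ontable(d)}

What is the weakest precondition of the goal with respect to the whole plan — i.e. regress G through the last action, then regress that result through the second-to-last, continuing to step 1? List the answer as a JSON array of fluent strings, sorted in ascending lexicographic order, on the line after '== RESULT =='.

Regress step by step:
  through step 4 (putdown(b)): drop {clear(b), ontable(b)}, keep {clear(e), on(e,d), ontable(d)}, require {holding(b)}
    → {clear(e), holding(b), on(e,d), ontable(d)}
  through step 3 (pickup(b)): drop {holding(b)}, keep {clear(e), on(e,d), ontable(d)}, require {clear(b), handempty, ontable(b)}
    → {clear(b), clear(e), handempty, on(e,d), ontable(b), ontable(d)}
  through step 2 (stack(e,d)): drop {clear(e), handempty, on(e,d)}, keep {clear(b), ontable(b), ontable(d)}, require {clear(d), holding(e)}
    → {clear(b), clear(d), holding(e), ontable(b), ontable(d)}
  through step 1 (unstack(e,b)): drop {clear(b), holding(e)}, keep {clear(d), ontable(b), ontable(d)}, require {clear(e), handempty, on(e,b)}
    → {clear(d), clear(e), handempty, on(e,b), ontable(b), ontable(d)}

== RESULT ==
["clear(d)", "clear(e)", "handempty", "on(e,b)", "ontable(b)", "ontable(d)"]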